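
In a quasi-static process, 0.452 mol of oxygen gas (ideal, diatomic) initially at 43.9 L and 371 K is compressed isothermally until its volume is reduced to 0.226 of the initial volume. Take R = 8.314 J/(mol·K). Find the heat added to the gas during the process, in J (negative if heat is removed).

-2070 J

P₁ = nRT₁/V₁ = 0.452×8.314×371/43.9 = 31.8 kPa.
Isothermal: T stays 371 K; PV = const ⇒ V₂ = 9.92 L, P₂ = 141 kPa.
ΔU = 0 (ideal gas, T constant).
W = nRT ln(V₂/V₁) = 0.452×8.314×371×ln(0.226) = -2070 J.
Q = ΔU + W = -2070 J.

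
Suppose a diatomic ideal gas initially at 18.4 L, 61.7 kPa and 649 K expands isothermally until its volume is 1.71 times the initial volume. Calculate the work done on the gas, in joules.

-609 J

n = P₁V₁/(RT₁) = 61.7×18.4/(8.314×649) = 0.210 mol.
Isothermal: T stays 649 K; PV = const ⇒ V₂ = 31.5 L, P₂ = 36.1 kPa.
W = nRT ln(V₂/V₁) = 0.210×8.314×649×ln(1.71) = 609 J.
Work done on the gas = −W_by = -609 J.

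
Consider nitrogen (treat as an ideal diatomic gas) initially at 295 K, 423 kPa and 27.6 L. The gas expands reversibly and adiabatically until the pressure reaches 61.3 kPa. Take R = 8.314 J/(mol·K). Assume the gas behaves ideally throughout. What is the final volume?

110 L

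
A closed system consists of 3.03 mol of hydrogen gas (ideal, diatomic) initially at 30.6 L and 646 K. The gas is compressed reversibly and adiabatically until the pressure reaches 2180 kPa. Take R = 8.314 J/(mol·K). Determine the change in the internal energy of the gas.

20200 J

P₁ = nRT₁/V₁ = 3.03×8.314×646/30.6 = 532 kPa.
Adiabatic: T₂/T₁ = (P₂/P₁)^((γ−1)/γ) ⇒ T₂ = 646×(4.10)^0.286 = 967 K; V₂ = 11.2 L.
For an ideal gas ΔU = nCvΔT with Cv = (5/2)R = 20.8 J/(mol·K).
ΔU = 3.03×20.8×(967−646) = 20200 J.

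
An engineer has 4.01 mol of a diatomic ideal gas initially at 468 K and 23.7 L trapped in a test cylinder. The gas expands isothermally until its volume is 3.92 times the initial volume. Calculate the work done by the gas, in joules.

21300 J

P₁ = nRT₁/V₁ = 4.01×8.314×468/23.7 = 658 kPa.
Isothermal: T stays 468 K; PV = const ⇒ V₂ = 92.9 L, P₂ = 168 kPa.
W = nRT ln(V₂/V₁) = 4.01×8.314×468×ln(3.92) = 21300 J.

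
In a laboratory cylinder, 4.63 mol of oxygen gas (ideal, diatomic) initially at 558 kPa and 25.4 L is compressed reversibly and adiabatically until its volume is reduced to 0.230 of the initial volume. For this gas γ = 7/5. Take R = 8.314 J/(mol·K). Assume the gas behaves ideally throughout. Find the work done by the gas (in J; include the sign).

-28400 J

T₁ = P₁V₁/(nR) = 558×25.4/(4.63×8.314) = 368 K.
Adiabatic: TV^(γ−1) = const ⇒ T₂ = 368×(4.35)^0.400 = 663 K; PV^γ = const ⇒ P₂ = 4370 kPa.
ΔU = nCvΔT = 4.63×20.8×(663−368) = 28400 J.
Q = 0 for an adiabatic process, so W = −ΔU = -28400 J.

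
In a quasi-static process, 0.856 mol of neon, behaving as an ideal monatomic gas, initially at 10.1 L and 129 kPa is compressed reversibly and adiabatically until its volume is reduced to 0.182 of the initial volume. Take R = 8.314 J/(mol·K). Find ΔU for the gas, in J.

T₁ = P₁V₁/(nR) = 129×10.1/(0.856×8.314) = 183 K.
Adiabatic: TV^(γ−1) = const ⇒ T₂ = 183×(5.49)^0.667 = 570 K; PV^γ = const ⇒ P₂ = 2210 kPa.
For an ideal gas ΔU = nCvΔT with Cv = (3/2)R = 12.5 J/(mol·K).
ΔU = 0.856×12.5×(570−183) = 4130 J.

4130 J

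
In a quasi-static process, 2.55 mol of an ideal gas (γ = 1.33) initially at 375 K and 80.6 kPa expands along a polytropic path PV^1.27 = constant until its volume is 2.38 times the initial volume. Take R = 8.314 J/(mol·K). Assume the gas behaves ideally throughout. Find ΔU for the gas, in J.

-5030 J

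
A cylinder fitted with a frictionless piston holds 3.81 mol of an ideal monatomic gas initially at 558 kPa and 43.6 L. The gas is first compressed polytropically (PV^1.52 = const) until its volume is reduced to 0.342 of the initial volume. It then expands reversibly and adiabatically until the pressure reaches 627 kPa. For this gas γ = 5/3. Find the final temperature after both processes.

T₁ = P₁V₁/(nR) = 558×43.6/(3.81×8.314) = 768 K.
Step 1 — Polytropic n=1.52: T₂ = T₁(V₁/V₂)^(n−1) = 768×(2.92)^0.52 = 1340 K; P₂ = P₁(V₁/V₂)^n = 2850 kPa.
W = (P₁V₁−P₂V₂)/(n−1) = (558×43.6−2850×14.9)/0.52 = -35000 J.
ΔU = nCvΔT = 3.81×12.5×(1340−768) = 27300 J.
Q = ΔU + W = -7690 J.
State after step 1: P = 2850 kPa, V = 14.9 L, T = 1340 K.
Step 2 — Adiabatic: T₂/T₁ = (P₂/P₁)^((γ−1)/γ) ⇒ T₂ = 1340×(0.220)^0.400 = 732 K; V₂ = 37.0 L.
ΔU = nCvΔT = 3.81×12.5×(732−1340) = -29000 J.
Q = 0 for an adiabatic process, so W = −ΔU = 29000 J.
Net over both steps: W = -5990 J, Q = -7690 J, ΔU = -1700 J.

732 K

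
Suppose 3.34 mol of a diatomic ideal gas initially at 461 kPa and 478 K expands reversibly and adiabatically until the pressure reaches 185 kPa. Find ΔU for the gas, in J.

-7620 J

V₁ = nRT₁/P₁ = 3.34×8.314×478/461 = 28.8 L.
Adiabatic: T₂/T₁ = (P₂/P₁)^((γ−1)/γ) ⇒ T₂ = 478×(0.401)^0.286 = 368 K; V₂ = 55.3 L.
For an ideal gas ΔU = nCvΔT with Cv = (5/2)R = 20.8 J/(mol·K).
ΔU = 3.34×20.8×(368−478) = -7620 J.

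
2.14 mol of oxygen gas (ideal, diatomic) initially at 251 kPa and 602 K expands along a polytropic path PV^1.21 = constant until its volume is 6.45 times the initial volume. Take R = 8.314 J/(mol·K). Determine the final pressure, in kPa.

V₁ = nRT₁/P₁ = 2.14×8.314×602/251 = 42.7 L.
Polytropic n=1.21: T₂ = T₁(V₁/V₂)^(n−1) = 602×(0.155)^0.21 = 407 K; P₂ = P₁(V₁/V₂)^n = 26.3 kPa.

26.3 kPa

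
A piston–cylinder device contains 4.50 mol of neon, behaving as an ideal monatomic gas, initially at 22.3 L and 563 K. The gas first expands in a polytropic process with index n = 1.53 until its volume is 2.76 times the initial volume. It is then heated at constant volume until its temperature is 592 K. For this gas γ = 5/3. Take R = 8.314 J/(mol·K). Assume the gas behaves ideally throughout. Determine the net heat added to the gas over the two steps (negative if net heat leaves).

18200 J

P₁ = nRT₁/V₁ = 4.50×8.314×563/22.3 = 945 kPa.
Step 1 — Polytropic n=1.53: T₂ = T₁(V₁/V₂)^(n−1) = 563×(0.362)^0.53 = 329 K; P₂ = P₁(V₁/V₂)^n = 200 kPa.
W = (P₁V₁−P₂V₂)/(n−1) = (945×22.3−200×61.5)/0.53 = 16500 J.
ΔU = nCvΔT = 4.50×12.5×(329−563) = -13100 J.
Q = ΔU + W = 3390 J.
State after step 1: P = 200 kPa, V = 61.5 L, T = 329 K.
Step 2 — Isochoric: V stays 61.5 L; P/T = const ⇒ T₂ = 592 K, P₂ = 360 kPa.
W = 0 (no volume change).
ΔU = nCvΔT = 4.50×12.5×(592−329) = 14800 J.
Q = ΔU = 14800 J.
Net over both steps: W = 16500 J, Q = 18200 J, ΔU = 1630 J.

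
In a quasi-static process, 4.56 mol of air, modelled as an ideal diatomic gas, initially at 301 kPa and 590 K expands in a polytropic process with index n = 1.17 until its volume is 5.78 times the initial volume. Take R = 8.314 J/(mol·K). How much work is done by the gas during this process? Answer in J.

V₁ = nRT₁/P₁ = 4.56×8.314×590/301 = 74.3 L.
Polytropic n=1.17: T₂ = T₁(V₁/V₂)^(n−1) = 590×(0.173)^0.17 = 438 K; P₂ = P₁(V₁/V₂)^n = 38.6 kPa.
W = (P₁V₁−P₂V₂)/(n−1) = (301×74.3−38.6×430)/0.17 = 33900 J.

33900 J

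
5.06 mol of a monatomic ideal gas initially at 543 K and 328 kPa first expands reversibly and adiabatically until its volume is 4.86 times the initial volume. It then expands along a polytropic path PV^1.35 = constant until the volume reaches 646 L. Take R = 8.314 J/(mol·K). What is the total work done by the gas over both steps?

26900 J

V₁ = nRT₁/P₁ = 5.06×8.314×543/328 = 69.6 L.
Step 1 — Adiabatic: TV^(γ−1) = const ⇒ T₂ = 543×(0.206)^0.667 = 189 K; PV^γ = const ⇒ P₂ = 23.5 kPa.
ΔU = nCvΔT = 5.06×12.5×(189−543) = -22300 J.
Q = 0 for an adiabatic process, so W = −ΔU = 22300 J.
State after step 1: P = 23.5 kPa, V = 338 L, T = 189 K.
Step 2 — Polytropic n=1.35: T₂ = T₁(V₁/V₂)^(n−1) = 189×(0.524)^0.35 = 151 K; P₂ = P₁(V₁/V₂)^n = 9.83 kPa.
W = (P₁V₁−P₂V₂)/(n−1) = (23.5×338−9.83×646)/0.35 = 4610 J.
ΔU = nCvΔT = 5.06×12.5×(151−189) = -2420 J.
Q = ΔU + W = 2190 J.
Net over both steps: W = 26900 J, Q = 2190 J, ΔU = -24700 J.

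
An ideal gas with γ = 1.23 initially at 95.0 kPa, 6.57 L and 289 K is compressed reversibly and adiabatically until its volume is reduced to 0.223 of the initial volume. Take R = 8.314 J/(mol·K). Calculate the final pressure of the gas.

Adiabatic: TV^(γ−1) = const ⇒ T₂ = 289×(4.48)^0.230 = 408 K; PV^γ = const ⇒ P₂ = 602 kPa.

602 kPa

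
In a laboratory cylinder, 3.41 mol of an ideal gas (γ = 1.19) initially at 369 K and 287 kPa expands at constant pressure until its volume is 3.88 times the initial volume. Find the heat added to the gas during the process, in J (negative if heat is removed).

V₁ = nRT₁/P₁ = 3.41×8.314×369/287 = 36.5 L.
Isobaric: P stays 287 kPa; V/T = const ⇒ T₂ = 1430 K, V₂ = 141 L.
W = PΔV = 287×(141−36.5) kPa·L = 30100 J.
ΔU = nCvΔT = 3.41×43.8×(1430−369) = 159000 J.
Q = ΔU + W = nCpΔT = 189000 J.

189000 J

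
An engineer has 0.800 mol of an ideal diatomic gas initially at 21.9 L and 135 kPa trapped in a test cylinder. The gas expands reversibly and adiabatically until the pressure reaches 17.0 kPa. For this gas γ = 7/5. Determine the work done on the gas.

T₁ = P₁V₁/(nR) = 135×21.9/(0.800×8.314) = 445 K.
Adiabatic: T₂/T₁ = (P₂/P₁)^((γ−1)/γ) ⇒ T₂ = 445×(0.126)^0.286 = 246 K; V₂ = 96.2 L.
ΔU = nCvΔT = 0.800×20.8×(246−445) = -3300 J.
Q = 0 for an adiabatic process, so W = −ΔU = 3300 J.
Work done on the gas = −W_by = -3300 J.

-3300 J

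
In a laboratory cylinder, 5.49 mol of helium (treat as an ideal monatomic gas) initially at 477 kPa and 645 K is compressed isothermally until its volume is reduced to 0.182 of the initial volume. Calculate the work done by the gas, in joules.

V₁ = nRT₁/P₁ = 5.49×8.314×645/477 = 61.7 L.
Isothermal: T stays 645 K; PV = const ⇒ V₂ = 11.2 L, P₂ = 2620 kPa.
W = nRT ln(V₂/V₁) = 5.49×8.314×645×ln(0.182) = -50200 J.

-50200 J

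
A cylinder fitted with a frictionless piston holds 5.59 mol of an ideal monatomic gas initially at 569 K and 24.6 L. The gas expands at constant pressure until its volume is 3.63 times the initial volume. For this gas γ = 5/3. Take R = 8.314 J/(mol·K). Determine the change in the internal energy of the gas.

P₁ = nRT₁/V₁ = 5.59×8.314×569/24.6 = 1070 kPa.
Isobaric: P stays 1070 kPa; V/T = const ⇒ T₂ = 2070 K, V₂ = 89.3 L.
For an ideal gas ΔU = nCvΔT with Cv = (3/2)R = 12.5 J/(mol·K).
ΔU = 5.59×12.5×(2070−569) = 104000 J.

104000 J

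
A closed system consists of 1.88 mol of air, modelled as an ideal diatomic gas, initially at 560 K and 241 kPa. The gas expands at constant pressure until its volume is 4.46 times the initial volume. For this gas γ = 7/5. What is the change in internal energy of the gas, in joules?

75700 J

V₁ = nRT₁/P₁ = 1.88×8.314×560/241 = 36.3 L.
Isobaric: P stays 241 kPa; V/T = const ⇒ T₂ = 2500 K, V₂ = 162 L.
For an ideal gas ΔU = nCvΔT with Cv = (5/2)R = 20.8 J/(mol·K).
ΔU = 1.88×20.8×(2500−560) = 75700 J.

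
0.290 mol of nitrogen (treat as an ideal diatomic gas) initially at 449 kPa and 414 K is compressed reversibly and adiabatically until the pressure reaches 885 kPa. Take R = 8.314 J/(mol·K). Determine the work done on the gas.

534 J

V₁ = nRT₁/P₁ = 0.290×8.314×414/449 = 2.22 L.
Adiabatic: T₂/T₁ = (P₂/P₁)^((γ−1)/γ) ⇒ T₂ = 414×(1.97)^0.286 = 503 K; V₂ = 1.37 L.
ΔU = nCvΔT = 0.290×20.8×(503−414) = 534 J.
Q = 0 for an adiabatic process, so W = −ΔU = -534 J.
Work done on the gas = −W_by = 534 J.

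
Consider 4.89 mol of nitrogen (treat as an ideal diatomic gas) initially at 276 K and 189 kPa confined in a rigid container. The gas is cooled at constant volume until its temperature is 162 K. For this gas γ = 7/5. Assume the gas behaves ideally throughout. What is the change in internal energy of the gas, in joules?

V₁ = nRT₁/P₁ = 4.89×8.314×276/189 = 59.4 L.
Isochoric: V stays 59.4 L; P/T = const ⇒ T₂ = 162 K, P₂ = 111 kPa.
For an ideal gas ΔU = nCvΔT with Cv = (5/2)R = 20.8 J/(mol·K).
ΔU = 4.89×20.8×(162−276) = -11600 J.

-11600 J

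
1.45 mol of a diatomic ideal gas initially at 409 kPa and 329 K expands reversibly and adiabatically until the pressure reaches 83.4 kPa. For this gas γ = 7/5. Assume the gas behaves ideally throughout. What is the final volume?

30.2 L

V₁ = nRT₁/P₁ = 1.45×8.314×329/409 = 9.70 L.
Adiabatic: T₂/T₁ = (P₂/P₁)^((γ−1)/γ) ⇒ T₂ = 329×(0.204)^0.286 = 209 K; V₂ = 30.2 L.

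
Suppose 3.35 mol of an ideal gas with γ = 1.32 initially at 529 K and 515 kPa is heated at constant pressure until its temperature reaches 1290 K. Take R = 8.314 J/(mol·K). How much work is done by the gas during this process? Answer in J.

V₁ = nRT₁/P₁ = 3.35×8.314×529/515 = 28.6 L.
Isobaric: P stays 515 kPa; V/T = const ⇒ T₂ = 1290 K, V₂ = 69.8 L.
W = PΔV = 515×(69.8−28.6) kPa·L = 21200 J.

21200 J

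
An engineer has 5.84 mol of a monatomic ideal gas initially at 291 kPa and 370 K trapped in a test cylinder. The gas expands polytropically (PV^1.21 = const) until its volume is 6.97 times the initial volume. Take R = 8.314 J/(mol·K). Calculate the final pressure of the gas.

V₁ = nRT₁/P₁ = 5.84×8.314×370/291 = 61.7 L.
Polytropic n=1.21: T₂ = T₁(V₁/V₂)^(n−1) = 370×(0.143)^0.21 = 246 K; P₂ = P₁(V₁/V₂)^n = 27.8 kPa.

27.8 kPa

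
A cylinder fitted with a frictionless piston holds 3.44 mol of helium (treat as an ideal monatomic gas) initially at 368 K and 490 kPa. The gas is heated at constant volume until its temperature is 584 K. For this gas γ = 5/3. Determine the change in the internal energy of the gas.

9270 J

V₁ = nRT₁/P₁ = 3.44×8.314×368/490 = 21.5 L.
Isochoric: V stays 21.5 L; P/T = const ⇒ T₂ = 584 K, P₂ = 778 kPa.
For an ideal gas ΔU = nCvΔT with Cv = (3/2)R = 12.5 J/(mol·K).
ΔU = 3.44×12.5×(584−368) = 9270 J.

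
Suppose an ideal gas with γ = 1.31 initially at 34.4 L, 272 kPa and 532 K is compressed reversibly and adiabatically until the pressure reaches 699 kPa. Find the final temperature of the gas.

Adiabatic: T₂/T₁ = (P₂/P₁)^((γ−1)/γ) ⇒ T₂ = 532×(2.57)^0.237 = 665 K; V₂ = 16.7 L.

665 K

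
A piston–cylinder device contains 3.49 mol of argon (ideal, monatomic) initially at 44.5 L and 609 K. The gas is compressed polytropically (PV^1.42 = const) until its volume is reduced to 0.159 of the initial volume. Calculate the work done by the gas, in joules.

P₁ = nRT₁/V₁ = 3.49×8.314×609/44.5 = 397 kPa.
Polytropic n=1.42: T₂ = T₁(V₁/V₂)^(n−1) = 609×(6.29)^0.42 = 1320 K; P₂ = P₁(V₁/V₂)^n = 5410 kPa.
W = (P₁V₁−P₂V₂)/(n−1) = (397×44.5−5410×7.08)/0.42 = -49000 J.

-49000 J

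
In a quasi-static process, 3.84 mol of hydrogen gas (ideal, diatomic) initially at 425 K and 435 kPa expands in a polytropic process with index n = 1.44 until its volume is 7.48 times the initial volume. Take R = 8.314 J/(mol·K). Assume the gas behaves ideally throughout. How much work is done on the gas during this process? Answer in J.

-18100 J

V₁ = nRT₁/P₁ = 3.84×8.314×425/435 = 31.2 L.
Polytropic n=1.44: T₂ = T₁(V₁/V₂)^(n−1) = 425×(0.134)^0.44 = 175 K; P₂ = P₁(V₁/V₂)^n = 24.0 kPa.
W = (P₁V₁−P₂V₂)/(n−1) = (435×31.2−24.0×233)/0.44 = 18100 J.
Work done on the gas = −W_by = -18100 J.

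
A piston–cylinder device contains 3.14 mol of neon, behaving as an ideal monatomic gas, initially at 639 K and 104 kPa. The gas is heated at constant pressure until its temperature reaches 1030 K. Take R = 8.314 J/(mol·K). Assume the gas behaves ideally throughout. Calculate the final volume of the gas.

259 L

V₁ = nRT₁/P₁ = 3.14×8.314×639/104 = 160 L.
Isobaric: P stays 104 kPa; V/T = const ⇒ T₂ = 1030 K, V₂ = 259 L.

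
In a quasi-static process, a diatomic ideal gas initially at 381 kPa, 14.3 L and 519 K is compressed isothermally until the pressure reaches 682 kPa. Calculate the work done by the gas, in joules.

n = P₁V₁/(RT₁) = 381×14.3/(8.314×519) = 1.26 mol.
Isothermal: T stays 519 K; PV = const ⇒ V₂ = 7.99 L, P₂ = 682 kPa.
W = nRT ln(V₂/V₁) = 1.26×8.314×519×ln(0.559) = -3170 J.

-3170 J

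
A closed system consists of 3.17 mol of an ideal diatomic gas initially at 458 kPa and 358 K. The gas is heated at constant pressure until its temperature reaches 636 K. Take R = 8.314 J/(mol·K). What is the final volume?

36.6 L

V₁ = nRT₁/P₁ = 3.17×8.314×358/458 = 20.6 L.
Isobaric: P stays 458 kPa; V/T = const ⇒ T₂ = 636 K, V₂ = 36.6 L.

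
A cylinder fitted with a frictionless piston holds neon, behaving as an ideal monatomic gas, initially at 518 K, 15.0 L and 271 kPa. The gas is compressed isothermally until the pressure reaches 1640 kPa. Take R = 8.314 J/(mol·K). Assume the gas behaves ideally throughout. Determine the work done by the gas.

-7320 J

n = P₁V₁/(RT₁) = 271×15.0/(8.314×518) = 0.944 mol.
Isothermal: T stays 518 K; PV = const ⇒ V₂ = 2.48 L, P₂ = 1640 kPa.
W = nRT ln(V₂/V₁) = 0.944×8.314×518×ln(0.165) = -7320 J.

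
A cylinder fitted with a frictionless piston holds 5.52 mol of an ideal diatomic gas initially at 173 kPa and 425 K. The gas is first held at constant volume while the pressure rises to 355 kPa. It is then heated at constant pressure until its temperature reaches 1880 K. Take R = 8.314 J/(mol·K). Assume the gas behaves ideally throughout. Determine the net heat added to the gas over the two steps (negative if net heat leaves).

V₁ = nRT₁/P₁ = 5.52×8.314×425/173 = 113 L.
Step 1 — Isochoric: V stays 113 L; P/T = const ⇒ T₂ = 872 K, P₂ = 355 kPa.
W = 0 (no volume change).
ΔU = nCvΔT = 5.52×20.8×(872−425) = 51300 J.
Q = ΔU = 51300 J.
State after step 1: P = 355 kPa, V = 113 L, T = 872 K.
Step 2 — Isobaric: P stays 355 kPa; V/T = const ⇒ T₂ = 1880 K, V₂ = 243 L.
W = PΔV = 355×(243−113) kPa·L = 46300 J.
ΔU = nCvΔT = 5.52×20.8×(1880−872) = 116000 J.
Q = ΔU + W = nCpΔT = 162000 J.
Net over both steps: W = 46300 J, Q = 213000 J, ΔU = 167000 J.

213000 J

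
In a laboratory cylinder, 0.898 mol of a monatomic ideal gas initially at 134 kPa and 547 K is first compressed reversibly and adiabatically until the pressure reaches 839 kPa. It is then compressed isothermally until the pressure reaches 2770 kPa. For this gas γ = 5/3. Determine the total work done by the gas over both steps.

V₁ = nRT₁/P₁ = 0.898×8.314×547/134 = 30.5 L.
Step 1 — Adiabatic: T₂/T₁ = (P₂/P₁)^((γ−1)/γ) ⇒ T₂ = 547×(6.26)^0.400 = 1140 K; V₂ = 10.1 L.
ΔU = nCvΔT = 0.898×12.5×(1140−547) = 6630 J.
Q = 0 for an adiabatic process, so W = −ΔU = -6630 J.
State after step 1: P = 839 kPa, V = 10.1 L, T = 1140 K.
Step 2 — Isothermal: T stays 1140 K; PV = const ⇒ V₂ = 3.07 L, P₂ = 2770 kPa.
ΔU = 0 (ideal gas, T constant).
W = nRT ln(V₂/V₁) = 0.898×8.314×1140×ln(0.303) = -10200 J.
Q = ΔU + W = -10200 J.
Net over both steps: W = -16800 J, Q = -10200 J, ΔU = 6630 J.

-16800 J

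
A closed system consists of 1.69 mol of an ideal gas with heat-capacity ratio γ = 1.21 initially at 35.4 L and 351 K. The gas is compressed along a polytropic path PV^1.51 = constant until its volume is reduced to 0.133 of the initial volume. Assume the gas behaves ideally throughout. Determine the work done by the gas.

-17400 J

P₁ = nRT₁/V₁ = 1.69×8.314×351/35.4 = 139 kPa.
Polytropic n=1.51: T₂ = T₁(V₁/V₂)^(n−1) = 351×(7.52)^0.51 = 982 K; P₂ = P₁(V₁/V₂)^n = 2930 kPa.
W = (P₁V₁−P₂V₂)/(n−1) = (139×35.4−2930×4.71)/0.51 = -17400 J.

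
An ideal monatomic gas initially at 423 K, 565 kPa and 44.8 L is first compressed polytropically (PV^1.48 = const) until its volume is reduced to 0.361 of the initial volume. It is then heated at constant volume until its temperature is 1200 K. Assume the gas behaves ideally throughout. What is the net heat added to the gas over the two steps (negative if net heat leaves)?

n = P₁V₁/(RT₁) = 565×44.8/(8.314×423) = 7.20 mol.
Step 1 — Polytropic n=1.48: T₂ = T₁(V₁/V₂)^(n−1) = 423×(2.77)^0.48 = 690 K; P₂ = P₁(V₁/V₂)^n = 2550 kPa.
W = (P₁V₁−P₂V₂)/(n−1) = (565×44.8−2550×16.2)/0.48 = -33300 J.
ΔU = nCvΔT = 7.20×12.5×(690−423) = 23900 J.
Q = ΔU + W = -9310 J.
State after step 1: P = 2550 kPa, V = 16.2 L, T = 690 K.
Step 2 — Isochoric: V stays 16.2 L; P/T = const ⇒ T₂ = 1200 K, P₂ = 4440 kPa.
W = 0 (no volume change).
ΔU = nCvΔT = 7.20×12.5×(1200−690) = 45800 J.
Q = ΔU = 45800 J.
Net over both steps: W = -33300 J, Q = 36500 J, ΔU = 69700 J.

36500 J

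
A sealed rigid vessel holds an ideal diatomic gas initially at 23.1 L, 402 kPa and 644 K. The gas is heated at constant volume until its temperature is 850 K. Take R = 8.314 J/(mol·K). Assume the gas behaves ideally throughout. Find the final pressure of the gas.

531 kPa

Isochoric: V stays 23.1 L; P/T = const ⇒ T₂ = 850 K, P₂ = 531 kPa.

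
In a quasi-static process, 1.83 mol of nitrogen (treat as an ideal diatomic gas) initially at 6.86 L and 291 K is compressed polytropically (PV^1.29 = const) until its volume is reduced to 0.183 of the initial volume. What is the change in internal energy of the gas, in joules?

P₁ = nRT₁/V₁ = 1.83×8.314×291/6.86 = 645 kPa.
Polytropic n=1.29: T₂ = T₁(V₁/V₂)^(n−1) = 291×(5.46)^0.29 = 476 K; P₂ = P₁(V₁/V₂)^n = 5770 kPa.
For an ideal gas ΔU = nCvΔT with Cv = (5/2)R = 20.8 J/(mol·K).
ΔU = 1.83×20.8×(476−291) = 7040 J.

7040 J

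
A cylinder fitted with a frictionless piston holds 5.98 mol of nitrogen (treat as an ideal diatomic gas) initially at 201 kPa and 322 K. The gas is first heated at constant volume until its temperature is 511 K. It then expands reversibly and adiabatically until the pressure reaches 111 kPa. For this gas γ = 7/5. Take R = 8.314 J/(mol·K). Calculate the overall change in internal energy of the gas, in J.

V₁ = nRT₁/P₁ = 5.98×8.314×322/201 = 79.6 L.
Step 1 — Isochoric: V stays 79.6 L; P/T = const ⇒ T₂ = 511 K, P₂ = 319 kPa.
W = 0 (no volume change).
ΔU = nCvΔT = 5.98×20.8×(511−322) = 23500 J.
Q = ΔU = 23500 J.
State after step 1: P = 319 kPa, V = 79.6 L, T = 511 K.
Step 2 — Adiabatic: T₂/T₁ = (P₂/P₁)^((γ−1)/γ) ⇒ T₂ = 511×(0.348)^0.286 = 378 K; V₂ = 169 L.
ΔU = nCvΔT = 5.98×20.8×(378−511) = -16500 J.
Q = 0 for an adiabatic process, so W = −ΔU = 16500 J.
Net over both steps: W = 16500 J, Q = 23500 J, ΔU = 6950 J.

6950 J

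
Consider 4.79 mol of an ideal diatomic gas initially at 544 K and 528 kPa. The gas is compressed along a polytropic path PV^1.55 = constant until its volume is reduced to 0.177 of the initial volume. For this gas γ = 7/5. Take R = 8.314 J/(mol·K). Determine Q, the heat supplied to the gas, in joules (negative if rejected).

23500 J

V₁ = nRT₁/P₁ = 4.79×8.314×544/528 = 41.0 L.
Polytropic n=1.55: T₂ = T₁(V₁/V₂)^(n−1) = 544×(5.65)^0.55 = 1410 K; P₂ = P₁(V₁/V₂)^n = 7730 kPa.
W = (P₁V₁−P₂V₂)/(n−1) = (528×41.0−7730×7.26)/0.55 = -62700 J.
ΔU = nCvΔT = 4.79×20.8×(1410−544) = 86200 J.
Q = ΔU + W = 23500 J.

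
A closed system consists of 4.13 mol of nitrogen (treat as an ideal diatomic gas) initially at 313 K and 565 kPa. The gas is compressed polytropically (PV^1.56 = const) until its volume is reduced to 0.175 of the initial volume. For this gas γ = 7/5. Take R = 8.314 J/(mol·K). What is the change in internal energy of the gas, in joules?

44400 J

V₁ = nRT₁/P₁ = 4.13×8.314×313/565 = 19.0 L.
Polytropic n=1.56: T₂ = T₁(V₁/V₂)^(n−1) = 313×(5.71)^0.56 = 831 K; P₂ = P₁(V₁/V₂)^n = 8570 kPa.
For an ideal gas ΔU = nCvΔT with Cv = (5/2)R = 20.8 J/(mol·K).
ΔU = 4.13×20.8×(831−313) = 44400 J.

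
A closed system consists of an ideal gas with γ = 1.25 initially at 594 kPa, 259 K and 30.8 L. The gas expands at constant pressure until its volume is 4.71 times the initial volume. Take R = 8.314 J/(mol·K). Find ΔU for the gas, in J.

272000 J

n = P₁V₁/(RT₁) = 594×30.8/(8.314×259) = 8.50 mol.
Isobaric: P stays 594 kPa; V/T = const ⇒ T₂ = 1220 K, V₂ = 145 L.
For an ideal gas ΔU = nCvΔT with Cv = R/(γ−1) = 33.3 J/(mol·K).
ΔU = 8.50×33.3×(1220−259) = 272000 J.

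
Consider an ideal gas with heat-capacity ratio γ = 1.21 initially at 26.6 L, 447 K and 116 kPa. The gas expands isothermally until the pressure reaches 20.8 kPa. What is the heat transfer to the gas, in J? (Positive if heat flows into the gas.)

n = P₁V₁/(RT₁) = 116×26.6/(8.314×447) = 0.830 mol.
Isothermal: T stays 447 K; PV = const ⇒ V₂ = 148 L, P₂ = 20.8 kPa.
ΔU = 0 (ideal gas, T constant).
W = nRT ln(V₂/V₁) = 0.830×8.314×447×ln(5.58) = 5300 J.
Q = ΔU + W = 5300 J.

5300 J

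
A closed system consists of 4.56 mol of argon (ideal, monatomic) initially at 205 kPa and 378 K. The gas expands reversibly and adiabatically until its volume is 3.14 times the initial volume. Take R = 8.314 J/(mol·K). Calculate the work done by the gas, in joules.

11500 J

V₁ = nRT₁/P₁ = 4.56×8.314×378/205 = 69.9 L.
Adiabatic: TV^(γ−1) = const ⇒ T₂ = 378×(0.318)^0.667 = 176 K; PV^γ = const ⇒ P₂ = 30.4 kPa.
ΔU = nCvΔT = 4.56×12.5×(176−378) = -11500 J.
Q = 0 for an adiabatic process, so W = −ΔU = 11500 J.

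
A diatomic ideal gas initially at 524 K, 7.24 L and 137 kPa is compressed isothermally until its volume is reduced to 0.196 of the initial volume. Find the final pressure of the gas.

699 kPa

Isothermal: T stays 524 K; PV = const ⇒ V₂ = 1.42 L, P₂ = 699 kPa.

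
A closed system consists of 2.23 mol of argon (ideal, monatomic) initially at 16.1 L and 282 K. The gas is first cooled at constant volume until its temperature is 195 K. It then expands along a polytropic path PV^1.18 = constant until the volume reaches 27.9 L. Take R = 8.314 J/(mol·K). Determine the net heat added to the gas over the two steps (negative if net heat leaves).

-1040 J

P₁ = nRT₁/V₁ = 2.23×8.314×282/16.1 = 325 kPa.
Step 1 — Isochoric: V stays 16.1 L; P/T = const ⇒ T₂ = 195 K, P₂ = 225 kPa.
W = 0 (no volume change).
ΔU = nCvΔT = 2.23×12.5×(195−282) = -2420 J.
Q = ΔU = -2420 J.
State after step 1: P = 225 kPa, V = 16.1 L, T = 195 K.
Step 2 — Polytropic n=1.18: T₂ = T₁(V₁/V₂)^(n−1) = 195×(0.577)^0.18 = 177 K; P₂ = P₁(V₁/V₂)^n = 117 kPa.
W = (P₁V₁−P₂V₂)/(n−1) = (225×16.1−117×27.9)/0.18 = 1890 J.
ΔU = nCvΔT = 2.23×12.5×(177−195) = -511 J.
Q = ΔU + W = 1380 J.
Net over both steps: W = 1890 J, Q = -1040 J, ΔU = -2930 J.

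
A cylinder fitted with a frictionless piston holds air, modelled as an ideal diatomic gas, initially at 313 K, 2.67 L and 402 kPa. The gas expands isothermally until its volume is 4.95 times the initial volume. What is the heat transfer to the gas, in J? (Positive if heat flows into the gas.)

1720 J

n = P₁V₁/(RT₁) = 402×2.67/(8.314×313) = 0.412 mol.
Isothermal: T stays 313 K; PV = const ⇒ V₂ = 13.2 L, P₂ = 81.2 kPa.
ΔU = 0 (ideal gas, T constant).
W = nRT ln(V₂/V₁) = 0.412×8.314×313×ln(4.95) = 1720 J.
Q = ΔU + W = 1720 J.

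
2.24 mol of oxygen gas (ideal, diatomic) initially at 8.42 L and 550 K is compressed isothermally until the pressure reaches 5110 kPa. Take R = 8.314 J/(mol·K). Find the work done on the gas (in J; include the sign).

P₁ = nRT₁/V₁ = 2.24×8.314×550/8.42 = 1220 kPa.
Isothermal: T stays 550 K; PV = const ⇒ V₂ = 2.00 L, P₂ = 5110 kPa.
W = nRT ln(V₂/V₁) = 2.24×8.314×550×ln(0.238) = -14700 J.
Work done on the gas = −W_by = 14700 J.

14700 J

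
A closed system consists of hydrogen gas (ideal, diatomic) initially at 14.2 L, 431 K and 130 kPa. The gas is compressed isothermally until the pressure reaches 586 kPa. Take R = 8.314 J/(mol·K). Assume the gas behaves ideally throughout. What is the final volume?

3.15 L

Isothermal: T stays 431 K; PV = const ⇒ V₂ = 3.15 L, P₂ = 586 kPa.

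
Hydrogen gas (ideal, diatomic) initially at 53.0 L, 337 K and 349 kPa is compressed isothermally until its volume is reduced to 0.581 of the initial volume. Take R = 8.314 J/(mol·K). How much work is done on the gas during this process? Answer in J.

10000 J

n = P₁V₁/(RT₁) = 349×53.0/(8.314×337) = 6.60 mol.
Isothermal: T stays 337 K; PV = const ⇒ V₂ = 30.8 L, P₂ = 601 kPa.
W = nRT ln(V₂/V₁) = 6.60×8.314×337×ln(0.581) = -10000 J.
Work done on the gas = −W_by = 10000 J.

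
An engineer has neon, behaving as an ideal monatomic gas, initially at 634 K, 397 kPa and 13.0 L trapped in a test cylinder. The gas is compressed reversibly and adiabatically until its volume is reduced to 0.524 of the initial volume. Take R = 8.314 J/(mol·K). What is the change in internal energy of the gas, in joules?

4170 J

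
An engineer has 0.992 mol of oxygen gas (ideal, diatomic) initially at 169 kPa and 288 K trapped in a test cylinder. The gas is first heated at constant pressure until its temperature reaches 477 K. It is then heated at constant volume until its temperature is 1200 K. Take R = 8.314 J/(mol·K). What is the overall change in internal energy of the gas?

18800 J

V₁ = nRT₁/P₁ = 0.992×8.314×288/169 = 14.1 L.
Step 1 — Isobaric: P stays 169 kPa; V/T = const ⇒ T₂ = 477 K, V₂ = 23.3 L.
W = PΔV = 169×(23.3−14.1) kPa·L = 1560 J.
ΔU = nCvΔT = 0.992×20.8×(477−288) = 3900 J.
Q = ΔU + W = nCpΔT = 5460 J.
State after step 1: P = 169 kPa, V = 23.3 L, T = 477 K.
Step 2 — Isochoric: V stays 23.3 L; P/T = const ⇒ T₂ = 1200 K, P₂ = 425 kPa.
W = 0 (no volume change).
ΔU = nCvΔT = 0.992×20.8×(1200−477) = 14900 J.
Q = ΔU = 14900 J.
Net over both steps: W = 1560 J, Q = 20400 J, ΔU = 18800 J.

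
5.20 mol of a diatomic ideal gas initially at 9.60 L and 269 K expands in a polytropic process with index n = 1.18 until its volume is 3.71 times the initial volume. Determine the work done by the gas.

13600 J

P₁ = nRT₁/V₁ = 5.20×8.314×269/9.60 = 1210 kPa.
Polytropic n=1.18: T₂ = T₁(V₁/V₂)^(n−1) = 269×(0.270)^0.18 = 212 K; P₂ = P₁(V₁/V₂)^n = 258 kPa.
W = (P₁V₁−P₂V₂)/(n−1) = (1210×9.60−258×35.6)/0.18 = 13600 J.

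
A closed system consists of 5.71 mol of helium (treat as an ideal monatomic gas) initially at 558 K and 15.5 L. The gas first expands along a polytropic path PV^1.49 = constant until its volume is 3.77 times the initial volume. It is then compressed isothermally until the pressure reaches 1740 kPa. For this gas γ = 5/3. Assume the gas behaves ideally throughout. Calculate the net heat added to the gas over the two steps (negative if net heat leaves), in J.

P₁ = nRT₁/V₁ = 5.71×8.314×558/15.5 = 1710 kPa.
Step 1 — Polytropic n=1.49: T₂ = T₁(V₁/V₂)^(n−1) = 558×(0.265)^0.49 = 291 K; P₂ = P₁(V₁/V₂)^n = 237 kPa.
W = (P₁V₁−P₂V₂)/(n−1) = (1710×15.5−237×58.4)/0.49 = 25800 J.
ΔU = nCvΔT = 5.71×12.5×(291−558) = -19000 J.
Q = ΔU + W = 6850 J.
State after step 1: P = 237 kPa, V = 58.4 L, T = 291 K.
Step 2 — Isothermal: T stays 291 K; PV = const ⇒ V₂ = 7.95 L, P₂ = 1740 kPa.
ΔU = 0 (ideal gas, T constant).
W = nRT ln(V₂/V₁) = 5.71×8.314×291×ln(0.136) = -27600 J.
Q = ΔU + W = -27600 J.
Net over both steps: W = -1740 J, Q = -20700 J, ΔU = -19000 J.

-20700 J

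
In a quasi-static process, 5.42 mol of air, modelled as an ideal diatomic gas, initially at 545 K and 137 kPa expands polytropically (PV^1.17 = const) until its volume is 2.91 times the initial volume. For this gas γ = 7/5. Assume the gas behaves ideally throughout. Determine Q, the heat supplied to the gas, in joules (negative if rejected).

V₁ = nRT₁/P₁ = 5.42×8.314×545/137 = 179 L.
Polytropic n=1.17: T₂ = T₁(V₁/V₂)^(n−1) = 545×(0.344)^0.17 = 455 K; P₂ = P₁(V₁/V₂)^n = 39.3 kPa.
W = (P₁V₁−P₂V₂)/(n−1) = (137×179−39.3×522)/0.17 = 24000 J.
ΔU = nCvΔT = 5.42×20.8×(455−545) = -10200 J.
Q = ΔU + W = 13800 J.

13800 J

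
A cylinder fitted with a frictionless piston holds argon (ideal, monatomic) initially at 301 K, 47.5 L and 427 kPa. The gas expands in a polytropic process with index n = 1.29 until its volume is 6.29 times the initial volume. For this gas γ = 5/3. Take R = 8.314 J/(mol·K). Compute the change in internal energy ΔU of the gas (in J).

n = P₁V₁/(RT₁) = 427×47.5/(8.314×301) = 8.10 mol.
Polytropic n=1.29: T₂ = T₁(V₁/V₂)^(n−1) = 301×(0.159)^0.29 = 177 K; P₂ = P₁(V₁/V₂)^n = 39.8 kPa.
For an ideal gas ΔU = nCvΔT with Cv = (3/2)R = 12.5 J/(mol·K).
ΔU = 8.10×12.5×(177−301) = -12600 J.

-12600 J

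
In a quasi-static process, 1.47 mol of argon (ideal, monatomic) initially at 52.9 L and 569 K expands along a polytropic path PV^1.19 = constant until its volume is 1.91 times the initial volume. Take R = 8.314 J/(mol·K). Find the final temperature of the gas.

P₁ = nRT₁/V₁ = 1.47×8.314×569/52.9 = 131 kPa.
Polytropic n=1.19: T₂ = T₁(V₁/V₂)^(n−1) = 569×(0.524)^0.19 = 503 K; P₂ = P₁(V₁/V₂)^n = 60.9 kPa.

503 K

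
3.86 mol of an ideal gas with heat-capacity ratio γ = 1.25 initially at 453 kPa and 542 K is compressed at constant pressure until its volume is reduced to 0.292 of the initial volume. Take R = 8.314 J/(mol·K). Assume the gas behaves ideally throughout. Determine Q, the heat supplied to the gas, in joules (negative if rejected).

V₁ = nRT₁/P₁ = 3.86×8.314×542/453 = 38.4 L.
Isobaric: P stays 453 kPa; V/T = const ⇒ T₂ = 158 K, V₂ = 11.2 L.
W = PΔV = 453×(11.2−38.4) kPa·L = -12300 J.
ΔU = nCvΔT = 3.86×33.3×(158−542) = -49300 J.
Q = ΔU + W = nCpΔT = -61600 J.

-61600 J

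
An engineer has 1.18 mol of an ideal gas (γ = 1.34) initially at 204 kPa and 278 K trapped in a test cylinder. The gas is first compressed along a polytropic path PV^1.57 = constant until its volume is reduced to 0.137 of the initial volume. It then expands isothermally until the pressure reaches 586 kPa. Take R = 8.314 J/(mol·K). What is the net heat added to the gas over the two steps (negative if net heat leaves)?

24300 J

V₁ = nRT₁/P₁ = 1.18×8.314×278/204 = 13.4 L.
Step 1 — Polytropic n=1.57: T₂ = T₁(V₁/V₂)^(n−1) = 278×(7.30)^0.57 = 863 K; P₂ = P₁(V₁/V₂)^n = 4620 kPa.
W = (P₁V₁−P₂V₂)/(n−1) = (204×13.4−4620×1.83)/0.57 = -10100 J.
ΔU = nCvΔT = 1.18×24.5×(863−278) = 16900 J.
Q = ΔU + W = 6810 J.
State after step 1: P = 4620 kPa, V = 1.83 L, T = 863 K.
Step 2 — Isothermal: T stays 863 K; PV = const ⇒ V₂ = 14.5 L, P₂ = 586 kPa.
ΔU = 0 (ideal gas, T constant).
W = nRT ln(V₂/V₁) = 1.18×8.314×863×ln(7.89) = 17500 J.
Q = ΔU + W = 17500 J.
Net over both steps: W = 7420 J, Q = 24300 J, ΔU = 16900 J.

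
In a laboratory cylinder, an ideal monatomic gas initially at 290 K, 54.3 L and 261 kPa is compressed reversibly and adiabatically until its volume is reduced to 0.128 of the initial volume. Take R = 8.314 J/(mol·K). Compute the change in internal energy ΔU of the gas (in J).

n = P₁V₁/(RT₁) = 261×54.3/(8.314×290) = 5.88 mol.
Adiabatic: TV^(γ−1) = const ⇒ T₂ = 290×(7.81)^0.667 = 1140 K; PV^γ = const ⇒ P₂ = 8030 kPa.
For an ideal gas ΔU = nCvΔT with Cv = (3/2)R = 12.5 J/(mol·K).
ΔU = 5.88×12.5×(1140−290) = 62400 J.

62400 J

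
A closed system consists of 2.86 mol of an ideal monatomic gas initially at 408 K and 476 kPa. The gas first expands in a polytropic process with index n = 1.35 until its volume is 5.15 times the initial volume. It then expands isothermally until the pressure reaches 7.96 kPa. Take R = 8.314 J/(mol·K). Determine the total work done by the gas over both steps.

V₁ = nRT₁/P₁ = 2.86×8.314×408/476 = 20.4 L.
Step 1 — Polytropic n=1.35: T₂ = T₁(V₁/V₂)^(n−1) = 408×(0.194)^0.35 = 230 K; P₂ = P₁(V₁/V₂)^n = 52.1 kPa.
W = (P₁V₁−P₂V₂)/(n−1) = (476×20.4−52.1×105)/0.35 = 12100 J.
ΔU = nCvΔT = 2.86×12.5×(230−408) = -6350 J.
Q = ΔU + W = 5750 J.
State after step 1: P = 52.1 kPa, V = 105 L, T = 230 K.
Step 2 — Isothermal: T stays 230 K; PV = const ⇒ V₂ = 687 L, P₂ = 7.96 kPa.
ΔU = 0 (ideal gas, T constant).
W = nRT ln(V₂/V₁) = 2.86×8.314×230×ln(6.54) = 10300 J.
Q = ΔU + W = 10300 J.
Net over both steps: W = 22400 J, Q = 16000 J, ΔU = -6350 J.

22400 J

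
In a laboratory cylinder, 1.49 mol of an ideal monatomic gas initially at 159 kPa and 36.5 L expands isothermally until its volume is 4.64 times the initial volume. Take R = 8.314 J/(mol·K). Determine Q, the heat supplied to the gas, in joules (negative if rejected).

T₁ = P₁V₁/(nR) = 159×36.5/(1.49×8.314) = 468 K.
Isothermal: T stays 468 K; PV = const ⇒ V₂ = 169 L, P₂ = 34.3 kPa.
ΔU = 0 (ideal gas, T constant).
W = nRT ln(V₂/V₁) = 1.49×8.314×468×ln(4.64) = 8910 J.
Q = ΔU + W = 8910 J.

8910 J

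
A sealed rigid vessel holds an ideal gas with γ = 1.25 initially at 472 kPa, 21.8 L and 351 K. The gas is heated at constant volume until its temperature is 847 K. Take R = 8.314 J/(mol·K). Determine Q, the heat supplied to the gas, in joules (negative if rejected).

58200 J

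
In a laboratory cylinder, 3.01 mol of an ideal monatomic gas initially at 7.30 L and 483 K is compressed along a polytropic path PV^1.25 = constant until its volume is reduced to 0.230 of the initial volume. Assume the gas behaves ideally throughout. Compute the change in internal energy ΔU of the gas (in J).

P₁ = nRT₁/V₁ = 3.01×8.314×483/7.30 = 1660 kPa.
Polytropic n=1.25: T₂ = T₁(V₁/V₂)^(n−1) = 483×(4.35)^0.25 = 697 K; P₂ = P₁(V₁/V₂)^n = 10400 kPa.
For an ideal gas ΔU = nCvΔT with Cv = (3/2)R = 12.5 J/(mol·K).
ΔU = 3.01×12.5×(697−483) = 8050 J.

8050 J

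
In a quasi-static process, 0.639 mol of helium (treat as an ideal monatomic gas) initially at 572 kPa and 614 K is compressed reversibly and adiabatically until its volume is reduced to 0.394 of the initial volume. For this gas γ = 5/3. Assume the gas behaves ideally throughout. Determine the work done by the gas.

-4210 J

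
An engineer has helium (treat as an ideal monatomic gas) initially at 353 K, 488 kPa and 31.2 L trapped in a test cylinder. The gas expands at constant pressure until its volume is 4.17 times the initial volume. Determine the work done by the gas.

48300 J

n = P₁V₁/(RT₁) = 488×31.2/(8.314×353) = 5.19 mol.
Isobaric: P stays 488 kPa; V/T = const ⇒ T₂ = 1470 K, V₂ = 130 L.
W = PΔV = 488×(130−31.2) kPa·L = 48300 J.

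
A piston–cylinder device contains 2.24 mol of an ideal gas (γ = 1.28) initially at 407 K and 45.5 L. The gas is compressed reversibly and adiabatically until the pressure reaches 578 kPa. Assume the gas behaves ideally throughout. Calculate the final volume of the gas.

P₁ = nRT₁/V₁ = 2.24×8.314×407/45.5 = 167 kPa.
Adiabatic: T₂/T₁ = (P₂/P₁)^((γ−1)/γ) ⇒ T₂ = 407×(3.47)^0.219 = 534 K; V₂ = 17.2 L.

17.2 L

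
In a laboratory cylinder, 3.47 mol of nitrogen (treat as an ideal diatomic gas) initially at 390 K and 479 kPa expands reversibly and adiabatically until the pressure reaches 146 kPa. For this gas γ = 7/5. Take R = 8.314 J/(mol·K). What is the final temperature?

278 K

V₁ = nRT₁/P₁ = 3.47×8.314×390/479 = 23.5 L.
Adiabatic: T₂/T₁ = (P₂/P₁)^((γ−1)/γ) ⇒ T₂ = 390×(0.305)^0.286 = 278 K; V₂ = 54.9 L.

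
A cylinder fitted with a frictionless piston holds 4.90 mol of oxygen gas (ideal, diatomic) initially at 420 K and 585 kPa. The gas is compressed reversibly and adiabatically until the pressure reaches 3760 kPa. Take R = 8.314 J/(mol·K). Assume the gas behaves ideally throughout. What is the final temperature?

715 K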